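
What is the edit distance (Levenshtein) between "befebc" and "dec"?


Computing edit distance: "befebc" -> "dec"
DP table:
           d    e    c
      0    1    2    3
  b   1    1    2    3
  e   2    2    1    2
  f   3    3    2    2
  e   4    4    3    3
  b   5    5    4    4
  c   6    6    5    4
Edit distance = dp[6][3] = 4

4


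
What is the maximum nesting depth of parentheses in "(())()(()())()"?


Input: "(())()(()())()"
Tracking depth:
  Position 0 '(': depth becomes 1
  Position 1 '(': depth becomes 2
  Position 2 ')': depth becomes 1
  Position 3 ')': depth becomes 0
  Position 4 '(': depth becomes 1
  Position 5 ')': depth becomes 0
  Position 6 '(': depth becomes 1
  Position 7 '(': depth becomes 2
  Position 8 ')': depth becomes 1
  Position 9 '(': depth becomes 2
  Position 10 ')': depth becomes 1
  Position 11 ')': depth becomes 0
  Position 12 '(': depth becomes 1
  Position 13 ')': depth becomes 0
Maximum depth reached: 2

2


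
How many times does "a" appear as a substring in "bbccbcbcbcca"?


Searching for "a" in "bbccbcbcbcca"
Scanning each position:
  Position 0: "b" => no
  Position 1: "b" => no
  Position 2: "c" => no
  Position 3: "c" => no
  Position 4: "b" => no
  Position 5: "c" => no
  Position 6: "b" => no
  Position 7: "c" => no
  Position 8: "b" => no
  Position 9: "c" => no
  Position 10: "c" => no
  Position 11: "a" => MATCH
Total occurrences: 1

1


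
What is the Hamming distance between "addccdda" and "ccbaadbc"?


Comparing "addccdda" and "ccbaadbc" position by position:
  Position 0: 'a' vs 'c' => differ
  Position 1: 'd' vs 'c' => differ
  Position 2: 'd' vs 'b' => differ
  Position 3: 'c' vs 'a' => differ
  Position 4: 'c' vs 'a' => differ
  Position 5: 'd' vs 'd' => same
  Position 6: 'd' vs 'b' => differ
  Position 7: 'a' vs 'c' => differ
Total differences (Hamming distance): 7

7


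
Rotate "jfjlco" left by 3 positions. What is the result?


Input: "jfjlco", rotate left by 3
First 3 characters: "jfj"
Remaining characters: "lco"
Concatenate remaining + first: "lco" + "jfj" = "lcojfj"

lcojfj


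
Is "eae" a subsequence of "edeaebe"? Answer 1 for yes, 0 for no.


Check if "eae" is a subsequence of "edeaebe"
Greedy scan:
  Position 0 ('e'): matches sub[0] = 'e'
  Position 1 ('d'): no match needed
  Position 2 ('e'): no match needed
  Position 3 ('a'): matches sub[1] = 'a'
  Position 4 ('e'): matches sub[2] = 'e'
  Position 5 ('b'): no match needed
  Position 6 ('e'): no match needed
All 3 characters matched => is a subsequence

1


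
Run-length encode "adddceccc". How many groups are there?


Input: adddceccc
Scanning for consecutive runs:
  Group 1: 'a' x 1 (positions 0-0)
  Group 2: 'd' x 3 (positions 1-3)
  Group 3: 'c' x 1 (positions 4-4)
  Group 4: 'e' x 1 (positions 5-5)
  Group 5: 'c' x 3 (positions 6-8)
Total groups: 5

5


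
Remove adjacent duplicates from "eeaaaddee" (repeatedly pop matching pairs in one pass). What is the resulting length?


Input: eeaaaddee
Stack-based adjacent duplicate removal:
  Read 'e': push. Stack: e
  Read 'e': matches stack top 'e' => pop. Stack: (empty)
  Read 'a': push. Stack: a
  Read 'a': matches stack top 'a' => pop. Stack: (empty)
  Read 'a': push. Stack: a
  Read 'd': push. Stack: ad
  Read 'd': matches stack top 'd' => pop. Stack: a
  Read 'e': push. Stack: ae
  Read 'e': matches stack top 'e' => pop. Stack: a
Final stack: "a" (length 1)

1


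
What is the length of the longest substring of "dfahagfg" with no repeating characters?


Input: "dfahagfg"
Sliding window (track last position of each char):
  Position 0 ('d'): window [0,0] length 1 -- new best
  Position 1 ('f'): window [0,1] length 2 -- new best
  Position 2 ('a'): window [0,2] length 3 -- new best
  Position 3 ('h'): window [0,3] length 4 -- new best
  Position 4 ('a'): repeat (last at 2), move window start to 3
  Position 4 ('a'): window [3,4] length 2
  Position 5 ('g'): window [3,5] length 3
  Position 6 ('f'): window [3,6] length 4
  Position 7 ('g'): repeat (last at 5), move window start to 6
  Position 7 ('g'): window [6,7] length 2
Longest substring with no repeats: "dfah" with length 4

4


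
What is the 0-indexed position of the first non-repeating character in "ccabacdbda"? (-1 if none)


Input: ccabacdbda
Character frequencies:
  'a': 3
  'b': 2
  'c': 3
  'd': 2
Scanning left to right for freq == 1:
  Position 0 ('c'): freq=3, skip
  Position 1 ('c'): freq=3, skip
  Position 2 ('a'): freq=3, skip
  Position 3 ('b'): freq=2, skip
  Position 4 ('a'): freq=3, skip
  Position 5 ('c'): freq=3, skip
  Position 6 ('d'): freq=2, skip
  Position 7 ('b'): freq=2, skip
  Position 8 ('d'): freq=2, skip
  Position 9 ('a'): freq=3, skip
  No unique character found => answer = -1

-1


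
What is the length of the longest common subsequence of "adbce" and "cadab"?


LCS of "adbce" and "cadab"
DP table:
           c    a    d    a    b
      0    0    0    0    0    0
  a   0    0    1    1    1    1
  d   0    0    1    2    2    2
  b   0    0    1    2    2    3
  c   0    1    1    2    2    3
  e   0    1    1    2    2    3
LCS length = dp[5][5] = 3

3


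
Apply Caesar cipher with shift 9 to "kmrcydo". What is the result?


Caesar cipher: shift "kmrcydo" by 9
  'k' (pos 10) + 9 = pos 19 = 't'
  'm' (pos 12) + 9 = pos 21 = 'v'
  'r' (pos 17) + 9 = pos 0 = 'a'
  'c' (pos 2) + 9 = pos 11 = 'l'
  'y' (pos 24) + 9 = pos 7 = 'h'
  'd' (pos 3) + 9 = pos 12 = 'm'
  'o' (pos 14) + 9 = pos 23 = 'x'
Result: tvalhmx

tvalhmx


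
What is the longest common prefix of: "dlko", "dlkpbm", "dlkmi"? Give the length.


Words: dlko, dlkpbm, dlkmi
  Position 0: all 'd' => match
  Position 1: all 'l' => match
  Position 2: all 'k' => match
  Position 3: ('o', 'p', 'm') => mismatch, stop
LCP = "dlk" (length 3)

3


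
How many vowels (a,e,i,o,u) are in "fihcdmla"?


Input: fihcdmla
Checking each character:
  'f' at position 0: consonant
  'i' at position 1: vowel (running total: 1)
  'h' at position 2: consonant
  'c' at position 3: consonant
  'd' at position 4: consonant
  'm' at position 5: consonant
  'l' at position 6: consonant
  'a' at position 7: vowel (running total: 2)
Total vowels: 2

2


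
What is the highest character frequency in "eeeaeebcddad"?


Input: eeeaeebcddad
Character counts:
  'a': 2
  'b': 1
  'c': 1
  'd': 3
  'e': 5
Maximum frequency: 5

5


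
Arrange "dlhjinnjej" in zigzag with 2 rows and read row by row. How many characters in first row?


Zigzag "dlhjinnjej" into 2 rows:
Placing characters:
  'd' => row 0
  'l' => row 1
  'h' => row 0
  'j' => row 1
  'i' => row 0
  'n' => row 1
  'n' => row 0
  'j' => row 1
  'e' => row 0
  'j' => row 1
Rows:
  Row 0: "dhine"
  Row 1: "ljnjj"
First row length: 5

5


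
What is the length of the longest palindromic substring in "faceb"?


Input: "faceb"
Checking substrings for palindromes:
  No multi-char palindromic substrings found
Longest palindromic substring: "f" with length 1

1


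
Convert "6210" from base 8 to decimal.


Input: "6210" in base 8
Positional expansion:
  Digit '6' (value 6) x 8^3 = 3072
  Digit '2' (value 2) x 8^2 = 128
  Digit '1' (value 1) x 8^1 = 8
  Digit '0' (value 0) x 8^0 = 0
Sum = 3208

3208


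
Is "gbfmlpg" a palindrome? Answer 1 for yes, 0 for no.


Input: gbfmlpg
Reversed: gplmfbg
  Compare pos 0 ('g') with pos 6 ('g'): match
  Compare pos 1 ('b') with pos 5 ('p'): MISMATCH
  Compare pos 2 ('f') with pos 4 ('l'): MISMATCH
Result: not a palindrome

0


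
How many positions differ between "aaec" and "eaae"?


Comparing "aaec" and "eaae" position by position:
  Position 0: 'a' vs 'e' => DIFFER
  Position 1: 'a' vs 'a' => same
  Position 2: 'e' vs 'a' => DIFFER
  Position 3: 'c' vs 'e' => DIFFER
Positions that differ: 3

3


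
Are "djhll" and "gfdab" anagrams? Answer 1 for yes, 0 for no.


Strings: "djhll", "gfdab"
Sorted first:  dhjll
Sorted second: abdfg
Differ at position 0: 'd' vs 'a' => not anagrams

0


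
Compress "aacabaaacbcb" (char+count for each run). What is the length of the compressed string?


Input: aacabaaacbcb
Runs:
  'a' x 2 => "a2"
  'c' x 1 => "c1"
  'a' x 1 => "a1"
  'b' x 1 => "b1"
  'a' x 3 => "a3"
  'c' x 1 => "c1"
  'b' x 1 => "b1"
  'c' x 1 => "c1"
  'b' x 1 => "b1"
Compressed: "a2c1a1b1a3c1b1c1b1"
Compressed length: 18

18


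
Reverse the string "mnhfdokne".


Input: mnhfdokne
Reading characters right to left:
  Position 8: 'e'
  Position 7: 'n'
  Position 6: 'k'
  Position 5: 'o'
  Position 4: 'd'
  Position 3: 'f'
  Position 2: 'h'
  Position 1: 'n'
  Position 0: 'm'
Reversed: enkodfhnm

enkodfhnm


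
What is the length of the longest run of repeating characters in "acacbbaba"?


Input: "acacbbaba"
Scanning for longest run:
  Position 1 ('c'): new char, reset run to 1
  Position 2 ('a'): new char, reset run to 1
  Position 3 ('c'): new char, reset run to 1
  Position 4 ('b'): new char, reset run to 1
  Position 5 ('b'): continues run of 'b', length=2
  Position 6 ('a'): new char, reset run to 1
  Position 7 ('b'): new char, reset run to 1
  Position 8 ('a'): new char, reset run to 1
Longest run: 'b' with length 2

2


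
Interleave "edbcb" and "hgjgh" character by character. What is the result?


Interleaving "edbcb" and "hgjgh":
  Position 0: 'e' from first, 'h' from second => "eh"
  Position 1: 'd' from first, 'g' from second => "dg"
  Position 2: 'b' from first, 'j' from second => "bj"
  Position 3: 'c' from first, 'g' from second => "cg"
  Position 4: 'b' from first, 'h' from second => "bh"
Result: ehdgbjcgbh

ehdgbjcgbh


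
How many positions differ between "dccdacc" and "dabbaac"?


Comparing "dccdacc" and "dabbaac" position by position:
  Position 0: 'd' vs 'd' => same
  Position 1: 'c' vs 'a' => DIFFER
  Position 2: 'c' vs 'b' => DIFFER
  Position 3: 'd' vs 'b' => DIFFER
  Position 4: 'a' vs 'a' => same
  Position 5: 'c' vs 'a' => DIFFER
  Position 6: 'c' vs 'c' => same
Positions that differ: 4

4


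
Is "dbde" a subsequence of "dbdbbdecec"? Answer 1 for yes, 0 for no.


Check if "dbde" is a subsequence of "dbdbbdecec"
Greedy scan:
  Position 0 ('d'): matches sub[0] = 'd'
  Position 1 ('b'): matches sub[1] = 'b'
  Position 2 ('d'): matches sub[2] = 'd'
  Position 3 ('b'): no match needed
  Position 4 ('b'): no match needed
  Position 5 ('d'): no match needed
  Position 6 ('e'): matches sub[3] = 'e'
  Position 7 ('c'): no match needed
  Position 8 ('e'): no match needed
  Position 9 ('c'): no match needed
All 4 characters matched => is a subsequence

1


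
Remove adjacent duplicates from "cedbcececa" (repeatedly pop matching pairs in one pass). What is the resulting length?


Input: cedbcececa
Stack-based adjacent duplicate removal:
  Read 'c': push. Stack: c
  Read 'e': push. Stack: ce
  Read 'd': push. Stack: ced
  Read 'b': push. Stack: cedb
  Read 'c': push. Stack: cedbc
  Read 'e': push. Stack: cedbce
  Read 'c': push. Stack: cedbcec
  Read 'e': push. Stack: cedbcece
  Read 'c': push. Stack: cedbcecec
  Read 'a': push. Stack: cedbcececa
Final stack: "cedbcececa" (length 10)

10


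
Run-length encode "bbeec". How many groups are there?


Input: bbeec
Scanning for consecutive runs:
  Group 1: 'b' x 2 (positions 0-1)
  Group 2: 'e' x 2 (positions 2-3)
  Group 3: 'c' x 1 (positions 4-4)
Total groups: 3

3


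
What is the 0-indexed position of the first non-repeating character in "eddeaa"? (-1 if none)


Input: eddeaa
Character frequencies:
  'a': 2
  'd': 2
  'e': 2
Scanning left to right for freq == 1:
  Position 0 ('e'): freq=2, skip
  Position 1 ('d'): freq=2, skip
  Position 2 ('d'): freq=2, skip
  Position 3 ('e'): freq=2, skip
  Position 4 ('a'): freq=2, skip
  Position 5 ('a'): freq=2, skip
  No unique character found => answer = -1

-1


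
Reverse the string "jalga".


Input: jalga
Reading characters right to left:
  Position 4: 'a'
  Position 3: 'g'
  Position 2: 'l'
  Position 1: 'a'
  Position 0: 'j'
Reversed: aglaj

aglaj


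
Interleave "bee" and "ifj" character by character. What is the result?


Interleaving "bee" and "ifj":
  Position 0: 'b' from first, 'i' from second => "bi"
  Position 1: 'e' from first, 'f' from second => "ef"
  Position 2: 'e' from first, 'j' from second => "ej"
Result: biefej

biefej


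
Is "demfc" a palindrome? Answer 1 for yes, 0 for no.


Input: demfc
Reversed: cfmed
  Compare pos 0 ('d') with pos 4 ('c'): MISMATCH
  Compare pos 1 ('e') with pos 3 ('f'): MISMATCH
Result: not a palindrome

0


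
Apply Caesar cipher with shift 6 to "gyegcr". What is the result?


Caesar cipher: shift "gyegcr" by 6
  'g' (pos 6) + 6 = pos 12 = 'm'
  'y' (pos 24) + 6 = pos 4 = 'e'
  'e' (pos 4) + 6 = pos 10 = 'k'
  'g' (pos 6) + 6 = pos 12 = 'm'
  'c' (pos 2) + 6 = pos 8 = 'i'
  'r' (pos 17) + 6 = pos 23 = 'x'
Result: mekmix

mekmix


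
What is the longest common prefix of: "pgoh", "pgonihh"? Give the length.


Words: pgoh, pgonihh
  Position 0: all 'p' => match
  Position 1: all 'g' => match
  Position 2: all 'o' => match
  Position 3: ('h', 'n') => mismatch, stop
LCP = "pgo" (length 3)

3


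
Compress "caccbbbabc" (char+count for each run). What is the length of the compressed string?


Input: caccbbbabc
Runs:
  'c' x 1 => "c1"
  'a' x 1 => "a1"
  'c' x 2 => "c2"
  'b' x 3 => "b3"
  'a' x 1 => "a1"
  'b' x 1 => "b1"
  'c' x 1 => "c1"
Compressed: "c1a1c2b3a1b1c1"
Compressed length: 14

14


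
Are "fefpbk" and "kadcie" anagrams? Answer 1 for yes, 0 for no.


Strings: "fefpbk", "kadcie"
Sorted first:  beffkp
Sorted second: acdeik
Differ at position 0: 'b' vs 'a' => not anagrams

0


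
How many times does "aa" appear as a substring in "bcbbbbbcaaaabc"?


Searching for "aa" in "bcbbbbbcaaaabc"
Scanning each position:
  Position 0: "bc" => no
  Position 1: "cb" => no
  Position 2: "bb" => no
  Position 3: "bb" => no
  Position 4: "bb" => no
  Position 5: "bb" => no
  Position 6: "bc" => no
  Position 7: "ca" => no
  Position 8: "aa" => MATCH
  Position 9: "aa" => MATCH
  Position 10: "aa" => MATCH
  Position 11: "ab" => no
  Position 12: "bc" => no
Total occurrences: 3

3


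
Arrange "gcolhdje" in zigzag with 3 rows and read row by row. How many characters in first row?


Zigzag "gcolhdje" into 3 rows:
Placing characters:
  'g' => row 0
  'c' => row 1
  'o' => row 2
  'l' => row 1
  'h' => row 0
  'd' => row 1
  'j' => row 2
  'e' => row 1
Rows:
  Row 0: "gh"
  Row 1: "clde"
  Row 2: "oj"
First row length: 2

2


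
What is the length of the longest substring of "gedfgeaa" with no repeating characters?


Input: "gedfgeaa"
Sliding window (track last position of each char):
  Position 0 ('g'): window [0,0] length 1 -- new best
  Position 1 ('e'): window [0,1] length 2 -- new best
  Position 2 ('d'): window [0,2] length 3 -- new best
  Position 3 ('f'): window [0,3] length 4 -- new best
  Position 4 ('g'): repeat (last at 0), move window start to 1
  Position 4 ('g'): window [1,4] length 4
  Position 5 ('e'): repeat (last at 1), move window start to 2
  Position 5 ('e'): window [2,5] length 4
  Position 6 ('a'): window [2,6] length 5 -- new best
  Position 7 ('a'): repeat (last at 6), move window start to 7
  Position 7 ('a'): window [7,7] length 1
Longest substring with no repeats: "dfgea" with length 5

5


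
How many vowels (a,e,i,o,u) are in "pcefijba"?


Input: pcefijba
Checking each character:
  'p' at position 0: consonant
  'c' at position 1: consonant
  'e' at position 2: vowel (running total: 1)
  'f' at position 3: consonant
  'i' at position 4: vowel (running total: 2)
  'j' at position 5: consonant
  'b' at position 6: consonant
  'a' at position 7: vowel (running total: 3)
Total vowels: 3

3


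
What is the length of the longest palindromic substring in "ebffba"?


Input: "ebffba"
Checking substrings for palindromes:
  [1:5] "bffb" (len 4) => palindrome
  [2:4] "ff" (len 2) => palindrome
Longest palindromic substring: "bffb" with length 4

4


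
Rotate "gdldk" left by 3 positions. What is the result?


Input: "gdldk", rotate left by 3
First 3 characters: "gdl"
Remaining characters: "dk"
Concatenate remaining + first: "dk" + "gdl" = "dkgdl"

dkgdl


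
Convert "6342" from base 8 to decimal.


Input: "6342" in base 8
Positional expansion:
  Digit '6' (value 6) x 8^3 = 3072
  Digit '3' (value 3) x 8^2 = 192
  Digit '4' (value 4) x 8^1 = 32
  Digit '2' (value 2) x 8^0 = 2
Sum = 3298

3298


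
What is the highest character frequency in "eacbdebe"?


Input: eacbdebe
Character counts:
  'a': 1
  'b': 2
  'c': 1
  'd': 1
  'e': 3
Maximum frequency: 3

3


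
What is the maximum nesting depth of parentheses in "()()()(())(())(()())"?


Input: "()()()(())(())(()())"
Tracking depth:
  Position 0 '(': depth becomes 1
  Position 1 ')': depth becomes 0
  Position 2 '(': depth becomes 1
  Position 3 ')': depth becomes 0
  Position 4 '(': depth becomes 1
  Position 5 ')': depth becomes 0
  Position 6 '(': depth becomes 1
  Position 7 '(': depth becomes 2
  Position 8 ')': depth becomes 1
  Position 9 ')': depth becomes 0
  Position 10 '(': depth becomes 1
  Position 11 '(': depth becomes 2
  Position 12 ')': depth becomes 1
  Position 13 ')': depth becomes 0
  Position 14 '(': depth becomes 1
  Position 15 '(': depth becomes 2
  Position 16 ')': depth becomes 1
  Position 17 '(': depth becomes 2
  Position 18 ')': depth becomes 1
  Position 19 ')': depth becomes 0
Maximum depth reached: 2

2


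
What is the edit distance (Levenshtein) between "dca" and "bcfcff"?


Computing edit distance: "dca" -> "bcfcff"
DP table:
           b    c    f    c    f    f
      0    1    2    3    4    5    6
  d   1    1    2    3    4    5    6
  c   2    2    1    2    3    4    5
  a   3    3    2    2    3    4    5
Edit distance = dp[3][6] = 5

5


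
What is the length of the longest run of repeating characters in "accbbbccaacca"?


Input: "accbbbccaacca"
Scanning for longest run:
  Position 1 ('c'): new char, reset run to 1
  Position 2 ('c'): continues run of 'c', length=2
  Position 3 ('b'): new char, reset run to 1
  Position 4 ('b'): continues run of 'b', length=2
  Position 5 ('b'): continues run of 'b', length=3
  Position 6 ('c'): new char, reset run to 1
  Position 7 ('c'): continues run of 'c', length=2
  Position 8 ('a'): new char, reset run to 1
  Position 9 ('a'): continues run of 'a', length=2
  Position 10 ('c'): new char, reset run to 1
  Position 11 ('c'): continues run of 'c', length=2
  Position 12 ('a'): new char, reset run to 1
Longest run: 'b' with length 3

3


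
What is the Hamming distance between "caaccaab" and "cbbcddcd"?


Comparing "caaccaab" and "cbbcddcd" position by position:
  Position 0: 'c' vs 'c' => same
  Position 1: 'a' vs 'b' => differ
  Position 2: 'a' vs 'b' => differ
  Position 3: 'c' vs 'c' => same
  Position 4: 'c' vs 'd' => differ
  Position 5: 'a' vs 'd' => differ
  Position 6: 'a' vs 'c' => differ
  Position 7: 'b' vs 'd' => differ
Total differences (Hamming distance): 6

6


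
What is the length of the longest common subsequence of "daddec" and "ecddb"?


LCS of "daddec" and "ecddb"
DP table:
           e    c    d    d    b
      0    0    0    0    0    0
  d   0    0    0    1    1    1
  a   0    0    0    1    1    1
  d   0    0    0    1    2    2
  d   0    0    0    1    2    2
  e   0    1    1    1    2    2
  c   0    1    2    2    2    2
LCS length = dp[6][5] = 2

2


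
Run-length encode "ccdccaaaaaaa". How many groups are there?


Input: ccdccaaaaaaa
Scanning for consecutive runs:
  Group 1: 'c' x 2 (positions 0-1)
  Group 2: 'd' x 1 (positions 2-2)
  Group 3: 'c' x 2 (positions 3-4)
  Group 4: 'a' x 7 (positions 5-11)
Total groups: 4

4


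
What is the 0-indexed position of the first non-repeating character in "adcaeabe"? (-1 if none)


Input: adcaeabe
Character frequencies:
  'a': 3
  'b': 1
  'c': 1
  'd': 1
  'e': 2
Scanning left to right for freq == 1:
  Position 0 ('a'): freq=3, skip
  Position 1 ('d'): unique! => answer = 1

1


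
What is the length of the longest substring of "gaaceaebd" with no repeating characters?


Input: "gaaceaebd"
Sliding window (track last position of each char):
  Position 0 ('g'): window [0,0] length 1 -- new best
  Position 1 ('a'): window [0,1] length 2 -- new best
  Position 2 ('a'): repeat (last at 1), move window start to 2
  Position 2 ('a'): window [2,2] length 1
  Position 3 ('c'): window [2,3] length 2
  Position 4 ('e'): window [2,4] length 3 -- new best
  Position 5 ('a'): repeat (last at 2), move window start to 3
  Position 5 ('a'): window [3,5] length 3
  Position 6 ('e'): repeat (last at 4), move window start to 5
  Position 6 ('e'): window [5,6] length 2
  Position 7 ('b'): window [5,7] length 3
  Position 8 ('d'): window [5,8] length 4 -- new best
Longest substring with no repeats: "aebd" with length 4

4


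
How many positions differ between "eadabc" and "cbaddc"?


Comparing "eadabc" and "cbaddc" position by position:
  Position 0: 'e' vs 'c' => DIFFER
  Position 1: 'a' vs 'b' => DIFFER
  Position 2: 'd' vs 'a' => DIFFER
  Position 3: 'a' vs 'd' => DIFFER
  Position 4: 'b' vs 'd' => DIFFER
  Position 5: 'c' vs 'c' => same
Positions that differ: 5

5


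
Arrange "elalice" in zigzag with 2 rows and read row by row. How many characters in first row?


Zigzag "elalice" into 2 rows:
Placing characters:
  'e' => row 0
  'l' => row 1
  'a' => row 0
  'l' => row 1
  'i' => row 0
  'c' => row 1
  'e' => row 0
Rows:
  Row 0: "eaie"
  Row 1: "llc"
First row length: 4

4


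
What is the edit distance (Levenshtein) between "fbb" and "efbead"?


Computing edit distance: "fbb" -> "efbead"
DP table:
           e    f    b    e    a    d
      0    1    2    3    4    5    6
  f   1    1    1    2    3    4    5
  b   2    2    2    1    2    3    4
  b   3    3    3    2    2    3    4
Edit distance = dp[3][6] = 4

4


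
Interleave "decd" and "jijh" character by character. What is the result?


Interleaving "decd" and "jijh":
  Position 0: 'd' from first, 'j' from second => "dj"
  Position 1: 'e' from first, 'i' from second => "ei"
  Position 2: 'c' from first, 'j' from second => "cj"
  Position 3: 'd' from first, 'h' from second => "dh"
Result: djeicjdh

djeicjdh


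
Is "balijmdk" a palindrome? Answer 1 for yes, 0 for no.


Input: balijmdk
Reversed: kdmjilab
  Compare pos 0 ('b') with pos 7 ('k'): MISMATCH
  Compare pos 1 ('a') with pos 6 ('d'): MISMATCH
  Compare pos 2 ('l') with pos 5 ('m'): MISMATCH
  Compare pos 3 ('i') with pos 4 ('j'): MISMATCH
Result: not a palindrome

0


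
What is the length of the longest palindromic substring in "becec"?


Input: "becec"
Checking substrings for palindromes:
  [1:4] "ece" (len 3) => palindrome
  [2:5] "cec" (len 3) => palindrome
Longest palindromic substring: "ece" with length 3

3


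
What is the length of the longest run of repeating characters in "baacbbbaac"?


Input: "baacbbbaac"
Scanning for longest run:
  Position 1 ('a'): new char, reset run to 1
  Position 2 ('a'): continues run of 'a', length=2
  Position 3 ('c'): new char, reset run to 1
  Position 4 ('b'): new char, reset run to 1
  Position 5 ('b'): continues run of 'b', length=2
  Position 6 ('b'): continues run of 'b', length=3
  Position 7 ('a'): new char, reset run to 1
  Position 8 ('a'): continues run of 'a', length=2
  Position 9 ('c'): new char, reset run to 1
Longest run: 'b' with length 3

3


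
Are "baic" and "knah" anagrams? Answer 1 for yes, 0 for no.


Strings: "baic", "knah"
Sorted first:  abci
Sorted second: ahkn
Differ at position 1: 'b' vs 'h' => not anagrams

0


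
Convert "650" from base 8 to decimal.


Input: "650" in base 8
Positional expansion:
  Digit '6' (value 6) x 8^2 = 384
  Digit '5' (value 5) x 8^1 = 40
  Digit '0' (value 0) x 8^0 = 0
Sum = 424

424


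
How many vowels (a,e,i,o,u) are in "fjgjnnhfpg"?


Input: fjgjnnhfpg
Checking each character:
  'f' at position 0: consonant
  'j' at position 1: consonant
  'g' at position 2: consonant
  'j' at position 3: consonant
  'n' at position 4: consonant
  'n' at position 5: consonant
  'h' at position 6: consonant
  'f' at position 7: consonant
  'p' at position 8: consonant
  'g' at position 9: consonant
Total vowels: 0

0


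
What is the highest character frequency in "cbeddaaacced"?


Input: cbeddaaacced
Character counts:
  'a': 3
  'b': 1
  'c': 3
  'd': 3
  'e': 2
Maximum frequency: 3

3


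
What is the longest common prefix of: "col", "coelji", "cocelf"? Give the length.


Words: col, coelji, cocelf
  Position 0: all 'c' => match
  Position 1: all 'o' => match
  Position 2: ('l', 'e', 'c') => mismatch, stop
LCP = "co" (length 2)

2


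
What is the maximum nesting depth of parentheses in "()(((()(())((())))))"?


Input: "()(((()(())((())))))"
Tracking depth:
  Position 0 '(': depth becomes 1
  Position 1 ')': depth becomes 0
  Position 2 '(': depth becomes 1
  Position 3 '(': depth becomes 2
  Position 4 '(': depth becomes 3
  Position 5 '(': depth becomes 4
  Position 6 ')': depth becomes 3
  Position 7 '(': depth becomes 4
  Position 8 '(': depth becomes 5
  Position 9 ')': depth becomes 4
  Position 10 ')': depth becomes 3
  Position 11 '(': depth becomes 4
  Position 12 '(': depth becomes 5
  Position 13 '(': depth becomes 6
  Position 14 ')': depth becomes 5
  Position 15 ')': depth becomes 4
  Position 16 ')': depth becomes 3
  Position 17 ')': depth becomes 2
  Position 18 ')': depth becomes 1
  Position 19 ')': depth becomes 0
Maximum depth reached: 6

6


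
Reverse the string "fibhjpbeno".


Input: fibhjpbeno
Reading characters right to left:
  Position 9: 'o'
  Position 8: 'n'
  Position 7: 'e'
  Position 6: 'b'
  Position 5: 'p'
  Position 4: 'j'
  Position 3: 'h'
  Position 2: 'b'
  Position 1: 'i'
  Position 0: 'f'
Reversed: onebpjhbif

onebpjhbif


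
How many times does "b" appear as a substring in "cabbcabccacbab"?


Searching for "b" in "cabbcabccacbab"
Scanning each position:
  Position 0: "c" => no
  Position 1: "a" => no
  Position 2: "b" => MATCH
  Position 3: "b" => MATCH
  Position 4: "c" => no
  Position 5: "a" => no
  Position 6: "b" => MATCH
  Position 7: "c" => no
  Position 8: "c" => no
  Position 9: "a" => no
  Position 10: "c" => no
  Position 11: "b" => MATCH
  Position 12: "a" => no
  Position 13: "b" => MATCH
Total occurrences: 5

5


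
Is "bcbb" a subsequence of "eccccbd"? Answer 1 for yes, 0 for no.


Check if "bcbb" is a subsequence of "eccccbd"
Greedy scan:
  Position 0 ('e'): no match needed
  Position 1 ('c'): no match needed
  Position 2 ('c'): no match needed
  Position 3 ('c'): no match needed
  Position 4 ('c'): no match needed
  Position 5 ('b'): matches sub[0] = 'b'
  Position 6 ('d'): no match needed
Only matched 1/4 characters => not a subsequence

0


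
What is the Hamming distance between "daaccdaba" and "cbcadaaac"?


Comparing "daaccdaba" and "cbcadaaac" position by position:
  Position 0: 'd' vs 'c' => differ
  Position 1: 'a' vs 'b' => differ
  Position 2: 'a' vs 'c' => differ
  Position 3: 'c' vs 'a' => differ
  Position 4: 'c' vs 'd' => differ
  Position 5: 'd' vs 'a' => differ
  Position 6: 'a' vs 'a' => same
  Position 7: 'b' vs 'a' => differ
  Position 8: 'a' vs 'c' => differ
Total differences (Hamming distance): 8

8


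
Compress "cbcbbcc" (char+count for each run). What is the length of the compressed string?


Input: cbcbbcc
Runs:
  'c' x 1 => "c1"
  'b' x 1 => "b1"
  'c' x 1 => "c1"
  'b' x 2 => "b2"
  'c' x 2 => "c2"
Compressed: "c1b1c1b2c2"
Compressed length: 10

10


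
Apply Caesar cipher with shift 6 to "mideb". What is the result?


Caesar cipher: shift "mideb" by 6
  'm' (pos 12) + 6 = pos 18 = 's'
  'i' (pos 8) + 6 = pos 14 = 'o'
  'd' (pos 3) + 6 = pos 9 = 'j'
  'e' (pos 4) + 6 = pos 10 = 'k'
  'b' (pos 1) + 6 = pos 7 = 'h'
Result: sojkh

sojkh


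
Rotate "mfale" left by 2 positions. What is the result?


Input: "mfale", rotate left by 2
First 2 characters: "mf"
Remaining characters: "ale"
Concatenate remaining + first: "ale" + "mf" = "alemf"

alemf


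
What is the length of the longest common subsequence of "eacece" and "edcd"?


LCS of "eacece" and "edcd"
DP table:
           e    d    c    d
      0    0    0    0    0
  e   0    1    1    1    1
  a   0    1    1    1    1
  c   0    1    1    2    2
  e   0    1    1    2    2
  c   0    1    1    2    2
  e   0    1    1    2    2
LCS length = dp[6][4] = 2

2


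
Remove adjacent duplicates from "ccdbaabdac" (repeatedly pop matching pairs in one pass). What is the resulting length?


Input: ccdbaabdac
Stack-based adjacent duplicate removal:
  Read 'c': push. Stack: c
  Read 'c': matches stack top 'c' => pop. Stack: (empty)
  Read 'd': push. Stack: d
  Read 'b': push. Stack: db
  Read 'a': push. Stack: dba
  Read 'a': matches stack top 'a' => pop. Stack: db
  Read 'b': matches stack top 'b' => pop. Stack: d
  Read 'd': matches stack top 'd' => pop. Stack: (empty)
  Read 'a': push. Stack: a
  Read 'c': push. Stack: ac
Final stack: "ac" (length 2)

2


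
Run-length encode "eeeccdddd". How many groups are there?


Input: eeeccdddd
Scanning for consecutive runs:
  Group 1: 'e' x 3 (positions 0-2)
  Group 2: 'c' x 2 (positions 3-4)
  Group 3: 'd' x 4 (positions 5-8)
Total groups: 3

3


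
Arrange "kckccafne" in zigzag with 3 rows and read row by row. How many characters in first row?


Zigzag "kckccafne" into 3 rows:
Placing characters:
  'k' => row 0
  'c' => row 1
  'k' => row 2
  'c' => row 1
  'c' => row 0
  'a' => row 1
  'f' => row 2
  'n' => row 1
  'e' => row 0
Rows:
  Row 0: "kce"
  Row 1: "ccan"
  Row 2: "kf"
First row length: 3

3


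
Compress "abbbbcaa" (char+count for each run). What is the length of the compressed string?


Input: abbbbcaa
Runs:
  'a' x 1 => "a1"
  'b' x 4 => "b4"
  'c' x 1 => "c1"
  'a' x 2 => "a2"
Compressed: "a1b4c1a2"
Compressed length: 8

8


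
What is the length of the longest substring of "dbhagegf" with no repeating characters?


Input: "dbhagegf"
Sliding window (track last position of each char):
  Position 0 ('d'): window [0,0] length 1 -- new best
  Position 1 ('b'): window [0,1] length 2 -- new best
  Position 2 ('h'): window [0,2] length 3 -- new best
  Position 3 ('a'): window [0,3] length 4 -- new best
  Position 4 ('g'): window [0,4] length 5 -- new best
  Position 5 ('e'): window [0,5] length 6 -- new best
  Position 6 ('g'): repeat (last at 4), move window start to 5
  Position 6 ('g'): window [5,6] length 2
  Position 7 ('f'): window [5,7] length 3
Longest substring with no repeats: "dbhage" with length 6

6


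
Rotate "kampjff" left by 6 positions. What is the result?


Input: "kampjff", rotate left by 6
First 6 characters: "kampjf"
Remaining characters: "f"
Concatenate remaining + first: "f" + "kampjf" = "fkampjf"

fkampjf


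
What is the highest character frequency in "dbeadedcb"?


Input: dbeadedcb
Character counts:
  'a': 1
  'b': 2
  'c': 1
  'd': 3
  'e': 2
Maximum frequency: 3

3


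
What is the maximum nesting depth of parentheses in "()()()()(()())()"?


Input: "()()()()(()())()"
Tracking depth:
  Position 0 '(': depth becomes 1
  Position 1 ')': depth becomes 0
  Position 2 '(': depth becomes 1
  Position 3 ')': depth becomes 0
  Position 4 '(': depth becomes 1
  Position 5 ')': depth becomes 0
  Position 6 '(': depth becomes 1
  Position 7 ')': depth becomes 0
  Position 8 '(': depth becomes 1
  Position 9 '(': depth becomes 2
  Position 10 ')': depth becomes 1
  Position 11 '(': depth becomes 2
  Position 12 ')': depth becomes 1
  Position 13 ')': depth becomes 0
  Position 14 '(': depth becomes 1
  Position 15 ')': depth becomes 0
Maximum depth reached: 2

2


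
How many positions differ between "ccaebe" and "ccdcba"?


Comparing "ccaebe" and "ccdcba" position by position:
  Position 0: 'c' vs 'c' => same
  Position 1: 'c' vs 'c' => same
  Position 2: 'a' vs 'd' => DIFFER
  Position 3: 'e' vs 'c' => DIFFER
  Position 4: 'b' vs 'b' => same
  Position 5: 'e' vs 'a' => DIFFER
Positions that differ: 3

3


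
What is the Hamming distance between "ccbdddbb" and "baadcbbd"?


Comparing "ccbdddbb" and "baadcbbd" position by position:
  Position 0: 'c' vs 'b' => differ
  Position 1: 'c' vs 'a' => differ
  Position 2: 'b' vs 'a' => differ
  Position 3: 'd' vs 'd' => same
  Position 4: 'd' vs 'c' => differ
  Position 5: 'd' vs 'b' => differ
  Position 6: 'b' vs 'b' => same
  Position 7: 'b' vs 'd' => differ
Total differences (Hamming distance): 6

6


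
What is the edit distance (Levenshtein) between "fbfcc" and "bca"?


Computing edit distance: "fbfcc" -> "bca"
DP table:
           b    c    a
      0    1    2    3
  f   1    1    2    3
  b   2    1    2    3
  f   3    2    2    3
  c   4    3    2    3
  c   5    4    3    3
Edit distance = dp[5][3] = 3

3


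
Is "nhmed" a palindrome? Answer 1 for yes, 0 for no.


Input: nhmed
Reversed: demhn
  Compare pos 0 ('n') with pos 4 ('d'): MISMATCH
  Compare pos 1 ('h') with pos 3 ('e'): MISMATCH
Result: not a palindrome

0


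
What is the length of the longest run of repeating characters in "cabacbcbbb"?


Input: "cabacbcbbb"
Scanning for longest run:
  Position 1 ('a'): new char, reset run to 1
  Position 2 ('b'): new char, reset run to 1
  Position 3 ('a'): new char, reset run to 1
  Position 4 ('c'): new char, reset run to 1
  Position 5 ('b'): new char, reset run to 1
  Position 6 ('c'): new char, reset run to 1
  Position 7 ('b'): new char, reset run to 1
  Position 8 ('b'): continues run of 'b', length=2
  Position 9 ('b'): continues run of 'b', length=3
Longest run: 'b' with length 3

3


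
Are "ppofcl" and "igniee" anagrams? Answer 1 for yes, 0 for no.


Strings: "ppofcl", "igniee"
Sorted first:  cflopp
Sorted second: eegiin
Differ at position 0: 'c' vs 'e' => not anagrams

0


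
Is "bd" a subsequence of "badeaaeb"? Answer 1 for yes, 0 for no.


Check if "bd" is a subsequence of "badeaaeb"
Greedy scan:
  Position 0 ('b'): matches sub[0] = 'b'
  Position 1 ('a'): no match needed
  Position 2 ('d'): matches sub[1] = 'd'
  Position 3 ('e'): no match needed
  Position 4 ('a'): no match needed
  Position 5 ('a'): no match needed
  Position 6 ('e'): no match needed
  Position 7 ('b'): no match needed
All 2 characters matched => is a subsequence

1


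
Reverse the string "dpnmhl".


Input: dpnmhl
Reading characters right to left:
  Position 5: 'l'
  Position 4: 'h'
  Position 3: 'm'
  Position 2: 'n'
  Position 1: 'p'
  Position 0: 'd'
Reversed: lhmnpd

lhmnpd


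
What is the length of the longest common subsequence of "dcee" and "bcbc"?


LCS of "dcee" and "bcbc"
DP table:
           b    c    b    c
      0    0    0    0    0
  d   0    0    0    0    0
  c   0    0    1    1    1
  e   0    0    1    1    1
  e   0    0    1    1    1
LCS length = dp[4][4] = 1

1


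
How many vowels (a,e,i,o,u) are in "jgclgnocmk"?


Input: jgclgnocmk
Checking each character:
  'j' at position 0: consonant
  'g' at position 1: consonant
  'c' at position 2: consonant
  'l' at position 3: consonant
  'g' at position 4: consonant
  'n' at position 5: consonant
  'o' at position 6: vowel (running total: 1)
  'c' at position 7: consonant
  'm' at position 8: consonant
  'k' at position 9: consonant
Total vowels: 1

1


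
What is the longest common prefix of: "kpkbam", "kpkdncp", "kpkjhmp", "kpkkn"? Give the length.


Words: kpkbam, kpkdncp, kpkjhmp, kpkkn
  Position 0: all 'k' => match
  Position 1: all 'p' => match
  Position 2: all 'k' => match
  Position 3: ('b', 'd', 'j', 'k') => mismatch, stop
LCP = "kpk" (length 3)

3


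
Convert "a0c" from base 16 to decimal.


Input: "a0c" in base 16
Positional expansion:
  Digit 'a' (value 10) x 16^2 = 2560
  Digit '0' (value 0) x 16^1 = 0
  Digit 'c' (value 12) x 16^0 = 12
Sum = 2572

2572


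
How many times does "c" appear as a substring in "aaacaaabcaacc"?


Searching for "c" in "aaacaaabcaacc"
Scanning each position:
  Position 0: "a" => no
  Position 1: "a" => no
  Position 2: "a" => no
  Position 3: "c" => MATCH
  Position 4: "a" => no
  Position 5: "a" => no
  Position 6: "a" => no
  Position 7: "b" => no
  Position 8: "c" => MATCH
  Position 9: "a" => no
  Position 10: "a" => no
  Position 11: "c" => MATCH
  Position 12: "c" => MATCH
Total occurrences: 4

4


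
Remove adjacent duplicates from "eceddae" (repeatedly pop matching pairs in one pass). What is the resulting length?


Input: eceddae
Stack-based adjacent duplicate removal:
  Read 'e': push. Stack: e
  Read 'c': push. Stack: ec
  Read 'e': push. Stack: ece
  Read 'd': push. Stack: eced
  Read 'd': matches stack top 'd' => pop. Stack: ece
  Read 'a': push. Stack: ecea
  Read 'e': push. Stack: eceae
Final stack: "eceae" (length 5)

5


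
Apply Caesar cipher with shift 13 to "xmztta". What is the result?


Caesar cipher: shift "xmztta" by 13
  'x' (pos 23) + 13 = pos 10 = 'k'
  'm' (pos 12) + 13 = pos 25 = 'z'
  'z' (pos 25) + 13 = pos 12 = 'm'
  't' (pos 19) + 13 = pos 6 = 'g'
  't' (pos 19) + 13 = pos 6 = 'g'
  'a' (pos 0) + 13 = pos 13 = 'n'
Result: kzmggn

kzmggn


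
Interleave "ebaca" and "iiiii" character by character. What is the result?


Interleaving "ebaca" and "iiiii":
  Position 0: 'e' from first, 'i' from second => "ei"
  Position 1: 'b' from first, 'i' from second => "bi"
  Position 2: 'a' from first, 'i' from second => "ai"
  Position 3: 'c' from first, 'i' from second => "ci"
  Position 4: 'a' from first, 'i' from second => "ai"
Result: eibiaiciai

eibiaiciai


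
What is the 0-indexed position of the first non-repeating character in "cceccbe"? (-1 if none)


Input: cceccbe
Character frequencies:
  'b': 1
  'c': 4
  'e': 2
Scanning left to right for freq == 1:
  Position 0 ('c'): freq=4, skip
  Position 1 ('c'): freq=4, skip
  Position 2 ('e'): freq=2, skip
  Position 3 ('c'): freq=4, skip
  Position 4 ('c'): freq=4, skip
  Position 5 ('b'): unique! => answer = 5

5


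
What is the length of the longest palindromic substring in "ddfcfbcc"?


Input: "ddfcfbcc"
Checking substrings for palindromes:
  [2:5] "fcf" (len 3) => palindrome
  [0:2] "dd" (len 2) => palindrome
  [6:8] "cc" (len 2) => palindrome
Longest palindromic substring: "fcf" with length 3

3


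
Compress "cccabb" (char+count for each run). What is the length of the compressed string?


Input: cccabb
Runs:
  'c' x 3 => "c3"
  'a' x 1 => "a1"
  'b' x 2 => "b2"
Compressed: "c3a1b2"
Compressed length: 6

6


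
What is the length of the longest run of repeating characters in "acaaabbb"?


Input: "acaaabbb"
Scanning for longest run:
  Position 1 ('c'): new char, reset run to 1
  Position 2 ('a'): new char, reset run to 1
  Position 3 ('a'): continues run of 'a', length=2
  Position 4 ('a'): continues run of 'a', length=3
  Position 5 ('b'): new char, reset run to 1
  Position 6 ('b'): continues run of 'b', length=2
  Position 7 ('b'): continues run of 'b', length=3
Longest run: 'a' with length 3

3


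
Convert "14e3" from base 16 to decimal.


Input: "14e3" in base 16
Positional expansion:
  Digit '1' (value 1) x 16^3 = 4096
  Digit '4' (value 4) x 16^2 = 1024
  Digit 'e' (value 14) x 16^1 = 224
  Digit '3' (value 3) x 16^0 = 3
Sum = 5347

5347


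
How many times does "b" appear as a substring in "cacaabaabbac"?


Searching for "b" in "cacaabaabbac"
Scanning each position:
  Position 0: "c" => no
  Position 1: "a" => no
  Position 2: "c" => no
  Position 3: "a" => no
  Position 4: "a" => no
  Position 5: "b" => MATCH
  Position 6: "a" => no
  Position 7: "a" => no
  Position 8: "b" => MATCH
  Position 9: "b" => MATCH
  Position 10: "a" => no
  Position 11: "c" => no
Total occurrences: 3

3


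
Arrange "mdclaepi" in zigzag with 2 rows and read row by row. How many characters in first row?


Zigzag "mdclaepi" into 2 rows:
Placing characters:
  'm' => row 0
  'd' => row 1
  'c' => row 0
  'l' => row 1
  'a' => row 0
  'e' => row 1
  'p' => row 0
  'i' => row 1
Rows:
  Row 0: "mcap"
  Row 1: "dlei"
First row length: 4

4
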